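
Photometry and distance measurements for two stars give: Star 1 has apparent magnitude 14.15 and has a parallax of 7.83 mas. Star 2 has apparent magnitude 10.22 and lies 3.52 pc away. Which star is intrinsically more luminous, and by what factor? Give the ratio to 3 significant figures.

Star 1: p = 7.83 mas = 7.83×10^-3″ → d = 1/p = 127.7 pc
Star 1: M = m − 5 log₁₀ d + 5 = 14.15 − 5·2.1062 + 5 = 8.619
Star 2: M = m − 5 log₁₀ d + 5 = 10.22 − 5·0.5465 + 5 = 12.487
ΔM = M_1 − M_2 = 8.619 − (12.487) = -3.868; smaller M is more luminous → Star 1.
L ratio = 10^(0.4 |ΔM|) = 10^1.547 = 35.27

Star 1 is more luminous, by a factor of 35.3.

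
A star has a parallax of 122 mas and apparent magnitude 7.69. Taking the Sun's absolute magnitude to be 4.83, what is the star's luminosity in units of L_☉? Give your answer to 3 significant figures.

L/L_☉ ≈ 0.0482

d = 1/p = 1000/122 mas = 8.197 pc
M = m − 5 log₁₀ d + 5 = 7.69 − 5·0.9136 + 5 = 8.122
M − M_☉ = 8.122 − 4.83 = 3.292
L/L_☉ = 10^(−0.4 × 3.292) = 0.04823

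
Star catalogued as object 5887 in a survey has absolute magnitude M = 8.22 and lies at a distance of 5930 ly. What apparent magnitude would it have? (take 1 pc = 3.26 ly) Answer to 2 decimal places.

m ≈ 19.52

d = 5930 ly / 3.26 = 1819 pc
m = M + 5 log₁₀ d − 5 = 8.22 + 5·3.2598 − 5 = 19.519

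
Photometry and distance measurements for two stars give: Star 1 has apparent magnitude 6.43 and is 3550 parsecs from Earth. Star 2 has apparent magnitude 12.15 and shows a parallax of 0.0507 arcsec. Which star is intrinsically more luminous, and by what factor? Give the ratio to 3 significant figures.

Star 1 is more luminous, by a factor of 6.29×10^6.

Star 1: M = m − 5 log₁₀ d + 5 = 6.43 − 5·3.5502 + 5 = -6.321
Star 2: d = 1/p = 1/0.0507″ = 19.72 pc
Star 2: M = m − 5 log₁₀ d + 5 = 12.15 − 5·1.2950 + 5 = 10.675
ΔM = M_1 − M_2 = -6.321 − (10.675) = -16.996; smaller M is more luminous → Star 1.
L ratio = 10^(0.4 |ΔM|) = 10^6.798 = 6.287×10^6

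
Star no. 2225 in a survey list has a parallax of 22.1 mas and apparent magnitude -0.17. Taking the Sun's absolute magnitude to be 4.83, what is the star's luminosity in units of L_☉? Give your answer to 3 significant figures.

d = 1/p = 1000/22.1 mas = 45.25 pc
M = m − 5 log₁₀ d + 5 = -0.17 − 5·1.6556 + 5 = -3.448
M − M_☉ = -3.448 − 4.83 = -8.278
L/L_☉ = 10^(−0.4 × -8.278) = 2047

L/L_☉ ≈ 2050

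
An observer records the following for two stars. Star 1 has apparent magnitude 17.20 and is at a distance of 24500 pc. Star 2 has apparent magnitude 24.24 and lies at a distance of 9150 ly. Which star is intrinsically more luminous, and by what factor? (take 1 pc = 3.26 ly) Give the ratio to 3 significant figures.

Star 1 is more luminous, by a factor of 49900.

Star 1: M = m − 5 log₁₀ d + 5 = 17.20 − 5·4.3892 + 5 = 0.254
Star 2: d = 9150 ly / 3.26 = 2807 pc
Star 2: M = m − 5 log₁₀ d + 5 = 24.24 − 5·3.4482 + 5 = 11.999
ΔM = M_1 − M_2 = 0.254 − (11.999) = -11.745; smaller M is more luminous → Star 1.
L ratio = 10^(0.4 |ΔM|) = 10^4.698 = 49880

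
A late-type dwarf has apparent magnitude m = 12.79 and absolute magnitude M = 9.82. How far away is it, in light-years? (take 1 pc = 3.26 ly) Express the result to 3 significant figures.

d ≈ 128 ly

Distance modulus: m − M = 12.79 − (9.82) = 2.970
m − M = 5 log₁₀ d − 5
log₁₀ d = (m − M)/5 + 1 = 1.5940
d = 10^1.5940 = 39.26 pc
= 128.0 ly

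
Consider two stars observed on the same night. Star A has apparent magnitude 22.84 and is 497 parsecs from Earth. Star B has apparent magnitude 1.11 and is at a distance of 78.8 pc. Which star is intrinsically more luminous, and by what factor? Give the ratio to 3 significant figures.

Star B is more luminous, by a factor of 1.24×10^7.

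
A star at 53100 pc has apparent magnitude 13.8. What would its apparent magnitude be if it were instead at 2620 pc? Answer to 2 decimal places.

m ≈ 7.27

Flux ∝ 1/d², so Δm = 5 log₁₀(d₂/d₁) = 5 log₁₀(2620/53100) = -6.534
m₂ = m₁ + Δm = 13.8 + (-6.534) = 7.266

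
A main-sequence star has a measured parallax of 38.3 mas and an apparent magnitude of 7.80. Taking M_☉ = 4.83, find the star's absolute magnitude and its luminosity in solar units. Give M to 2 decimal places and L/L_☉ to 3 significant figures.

M ≈ 5.72; L/L_☉ ≈ 0.442

d = 1/p = 1000/38.3 mas = 26.11 pc
M = m − 5 log₁₀ d + 5 = 7.80 − 5·1.4168 + 5 = 5.716
M − M_☉ = 5.716 − 4.83 = 0.886
L/L_☉ = 10^(−0.4 × 0.886) = 0.4422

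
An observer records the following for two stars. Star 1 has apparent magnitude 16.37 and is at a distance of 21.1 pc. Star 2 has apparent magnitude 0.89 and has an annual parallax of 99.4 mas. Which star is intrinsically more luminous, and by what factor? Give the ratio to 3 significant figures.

Star 1: M = m − 5 log₁₀ d + 5 = 16.37 − 5·1.3243 + 5 = 14.749
Star 2: p = 99.4 mas = 0.0994″ → d = 1/p = 10.06 pc
Star 2: M = m − 5 log₁₀ d + 5 = 0.89 − 5·1.0026 + 5 = 0.877
ΔM = M_1 − M_2 = 14.749 − (0.877) = 13.872; smaller M is more luminous → Star 2.
L ratio = 10^(0.4 |ΔM|) = 10^5.549 = 353700

Star 2 is more luminous, by a factor of 354000.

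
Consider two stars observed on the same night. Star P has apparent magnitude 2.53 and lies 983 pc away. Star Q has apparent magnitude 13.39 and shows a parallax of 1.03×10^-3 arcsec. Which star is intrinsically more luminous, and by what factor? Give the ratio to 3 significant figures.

Star P: M = m − 5 log₁₀ d + 5 = 2.53 − 5·2.9926 + 5 = -7.433
Star Q: d = 1/p = 1/1.03×10^-3″ = 970.9 pc
Star Q: M = m − 5 log₁₀ d + 5 = 13.39 − 5·2.9872 + 5 = 3.454
ΔM = M_P − M_Q = -7.433 − (3.454) = -10.887; smaller M is more luminous → Star P.
L ratio = 10^(0.4 |ΔM|) = 10^4.355 = 22640

Star P is more luminous, by a factor of 22600.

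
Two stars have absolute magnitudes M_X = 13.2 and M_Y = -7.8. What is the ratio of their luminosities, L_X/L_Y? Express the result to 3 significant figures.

L_X/L_Y ≈ 3.98×10^-9

ΔM = M_X − M_Y = 21.0
L_X/L_Y = 10^(−0.4 ΔM) = 10^-8.400 = 3.981×10^-9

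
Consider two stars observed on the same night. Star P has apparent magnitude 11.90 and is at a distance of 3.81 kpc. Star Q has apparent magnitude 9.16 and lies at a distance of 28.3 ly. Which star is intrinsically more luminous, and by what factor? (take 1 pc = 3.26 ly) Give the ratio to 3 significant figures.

Star P: d = 3.81 kpc = 3810 pc
Star P: M = m − 5 log₁₀ d + 5 = 11.90 − 5·3.5809 + 5 = -1.005
Star Q: d = 28.3 ly / 3.26 = 8.681 pc
Star Q: M = m − 5 log₁₀ d + 5 = 9.16 − 5·0.9386 + 5 = 9.467
ΔM = M_P − M_Q = -1.005 − (9.467) = -10.472; smaller M is more luminous → Star P.
L ratio = 10^(0.4 |ΔM|) = 10^4.189 = 15440

Star P is more luminous, by a factor of 15400.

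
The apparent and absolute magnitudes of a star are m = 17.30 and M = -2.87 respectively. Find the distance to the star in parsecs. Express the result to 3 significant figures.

d ≈ 108000 pc

μ = m − M = 20.170
m − M = 5 log₁₀ d − 5
log₁₀ d = (m − M)/5 + 1 = 5.0340
d = 10^5.0340 = 108100 pc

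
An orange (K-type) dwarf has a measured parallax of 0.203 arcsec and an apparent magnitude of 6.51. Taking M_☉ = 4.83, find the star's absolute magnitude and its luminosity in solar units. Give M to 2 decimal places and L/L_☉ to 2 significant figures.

d = 1/p = 1/0.203″ = 4.926 pc
M = m − 5 log₁₀ d + 5 = 6.51 − 5·0.6925 + 5 = 8.047
M − M_☉ = 8.047 − 4.83 = 3.217
L/L_☉ = 10^(−0.4 × 3.217) = 0.05164

M ≈ 8.05; L/L_☉ ≈ 0.052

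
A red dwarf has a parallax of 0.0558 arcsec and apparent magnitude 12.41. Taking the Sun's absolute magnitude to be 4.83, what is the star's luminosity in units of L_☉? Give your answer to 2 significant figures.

L/L_☉ ≈ 3.0×10^-3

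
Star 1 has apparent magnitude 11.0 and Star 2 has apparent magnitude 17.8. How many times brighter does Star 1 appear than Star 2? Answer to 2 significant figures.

Δm = 11.0 − (17.8) = -6.8
Flux ratio = 10^(−0.4 Δm) = 10^(−0.4 × -6.8) = 10^2.720 = 524.8

520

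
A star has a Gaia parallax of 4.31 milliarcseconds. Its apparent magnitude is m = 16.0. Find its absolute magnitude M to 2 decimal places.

p = 4.31 mas = 4.31×10^-3″ → d = 1/p = 232.0 pc
5 log₁₀(d/10 pc) = 5 log₁₀(232.0) − 5 = 6.828
M = m − 5 log₁₀(d/10) = 16.0 − 6.828 = 9.172

M ≈ 9.17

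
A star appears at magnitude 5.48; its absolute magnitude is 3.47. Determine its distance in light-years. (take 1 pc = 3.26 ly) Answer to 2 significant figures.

d ≈ 82 ly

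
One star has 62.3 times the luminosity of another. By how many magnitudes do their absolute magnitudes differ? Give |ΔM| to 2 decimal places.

Pogson: ΔM = −2.5 log₁₀(ratio) = −2.5 log₁₀(62.3) = −2.5 × 1.7945 = -4.486

|ΔM| ≈ 4.49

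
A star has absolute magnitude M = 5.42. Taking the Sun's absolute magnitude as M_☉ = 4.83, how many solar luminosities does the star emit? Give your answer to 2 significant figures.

M − M_☉ = 5.42 − 4.83 = 0.590
L/L_☉ = 10^(−0.4 (M − M_☉)) = 10^-0.236 = 0.5808

L/L_☉ ≈ 0.58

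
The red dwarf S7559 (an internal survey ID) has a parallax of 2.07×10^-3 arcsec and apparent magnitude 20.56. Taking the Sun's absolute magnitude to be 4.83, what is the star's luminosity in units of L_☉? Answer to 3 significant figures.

L/L_☉ ≈ 1.19×10^-3

d = 1/p = 1/2.07×10^-3″ = 483.1 pc
M = m − 5 log₁₀ d + 5 = 20.56 − 5·2.6840 + 5 = 12.140
M − M_☉ = 12.140 − 4.83 = 7.310
L/L_☉ = 10^(−0.4 × 7.310) = 1.191×10^-3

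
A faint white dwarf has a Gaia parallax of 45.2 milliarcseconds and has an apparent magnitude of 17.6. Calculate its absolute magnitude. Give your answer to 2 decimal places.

M ≈ 15.88

p = 45.2 mas = 0.0452″ → d = 1/p = 22.12 pc
5 log₁₀(d/10 pc) = 5 log₁₀(22.12) − 5 = 1.724
M = m − 5 log₁₀(d/10) = 17.6 − 1.724 = 15.876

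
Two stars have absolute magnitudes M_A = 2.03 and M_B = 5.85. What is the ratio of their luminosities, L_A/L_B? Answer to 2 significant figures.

L_A/L_B ≈ 34

ΔM = M_A − M_B = -3.82
L_A/L_B = 10^(−0.4 ΔM) = 10^1.528 = 33.73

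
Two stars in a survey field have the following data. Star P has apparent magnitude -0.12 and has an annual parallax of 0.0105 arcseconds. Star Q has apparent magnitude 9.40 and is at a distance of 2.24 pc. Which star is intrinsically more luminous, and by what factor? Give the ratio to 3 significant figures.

Star P is more luminous, by a factor of 1.16×10^7.

Star P: d = 1/p = 1/0.0105″ = 95.24 pc
Star P: M = m − 5 log₁₀ d + 5 = -0.12 − 5·1.9788 + 5 = -5.014
Star Q: M = m − 5 log₁₀ d + 5 = 9.40 − 5·0.3502 + 5 = 12.649
ΔM = M_P − M_Q = -5.014 − (12.649) = -17.663; smaller M is more luminous → Star P.
L ratio = 10^(0.4 |ΔM|) = 10^7.065 = 1.162×10^7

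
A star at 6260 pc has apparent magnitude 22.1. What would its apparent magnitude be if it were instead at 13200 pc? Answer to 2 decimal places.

m ≈ 23.72

Flux ∝ 1/d², so Δm = 5 log₁₀(d₂/d₁) = 5 log₁₀(13200/6260) = 1.620
m₂ = m₁ + Δm = 22.1 + (1.620) = 23.720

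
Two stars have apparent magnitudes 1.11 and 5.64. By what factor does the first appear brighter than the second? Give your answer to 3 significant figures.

64.9

Magnitude difference = -4.53
Flux ratio = 10^(−0.4 Δm) = 10^(−0.4 × -4.53) = 10^1.812 = 64.86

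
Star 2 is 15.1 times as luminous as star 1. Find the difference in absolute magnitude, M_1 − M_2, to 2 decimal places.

M_1 − M_2 ≈ 2.95

Pogson: ΔM = −2.5 log₁₀(ratio) = −2.5 log₁₀(15.1) = −2.5 × 1.1790 = -2.947
Star 2 is brighter so has the smaller magnitude: M_1 − M_2 is positive.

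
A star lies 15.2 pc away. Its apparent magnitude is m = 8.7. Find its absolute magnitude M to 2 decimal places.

5 log₁₀(d/10 pc) = 5 log₁₀(15.20) − 5 = 0.909
M = m − 5 log₁₀(d/10) = 8.7 − 0.909 = 7.791

M ≈ 7.79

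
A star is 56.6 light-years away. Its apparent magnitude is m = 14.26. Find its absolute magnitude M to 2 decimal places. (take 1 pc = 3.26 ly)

M ≈ 13.06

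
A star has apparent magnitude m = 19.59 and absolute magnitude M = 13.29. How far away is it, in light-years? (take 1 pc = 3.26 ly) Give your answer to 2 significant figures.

d ≈ 590 ly

Distance modulus: m − M = 19.59 − (13.29) = 6.300
m − M = 5 log₁₀ d − 5
log₁₀ d = (m − M)/5 + 1 = 2.2600
d = 10^2.2600 = 182.0 pc
= 593.2 ly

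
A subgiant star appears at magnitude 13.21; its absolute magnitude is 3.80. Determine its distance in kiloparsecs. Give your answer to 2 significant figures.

μ = m − M = 9.410
m − M = 5 log₁₀ d − 5
log₁₀ d = (m − M)/5 + 1 = 2.8820
d = 10^2.8820 = 762.1 pc
= 0.7621 kpc

d ≈ 0.76 kpc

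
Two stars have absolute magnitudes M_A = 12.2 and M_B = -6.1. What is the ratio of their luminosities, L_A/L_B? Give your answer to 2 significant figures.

L_A/L_B ≈ 4.8×10^-8

ΔM = M_A − M_B = 18.3
L_A/L_B = 10^(−0.4 ΔM) = 10^-7.320 = 4.786×10^-8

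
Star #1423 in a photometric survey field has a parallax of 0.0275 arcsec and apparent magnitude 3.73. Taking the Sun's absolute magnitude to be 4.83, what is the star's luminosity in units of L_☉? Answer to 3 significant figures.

d = 1/p = 1/0.0275″ = 36.36 pc
M = m − 5 log₁₀ d + 5 = 3.73 − 5·1.5607 + 5 = 0.927
M − M_☉ = 0.927 − 4.83 = -3.903
L/L_☉ = 10^(−0.4 × -3.903) = 36.42

L/L_☉ ≈ 36.4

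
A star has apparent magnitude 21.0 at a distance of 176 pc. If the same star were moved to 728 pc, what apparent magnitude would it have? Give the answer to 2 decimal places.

Flux ∝ 1/d², so Δm = 5 log₁₀(d₂/d₁) = 5 log₁₀(728/176) = 3.083
m₂ = m₁ + Δm = 21.0 + (3.083) = 24.083

m ≈ 24.08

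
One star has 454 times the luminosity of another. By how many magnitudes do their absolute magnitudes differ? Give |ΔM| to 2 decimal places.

Pogson: ΔM = −2.5 log₁₀(ratio) = −2.5 log₁₀(454) = −2.5 × 2.6571 = -6.643

|ΔM| ≈ 6.64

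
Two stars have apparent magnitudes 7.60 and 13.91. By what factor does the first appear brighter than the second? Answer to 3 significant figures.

334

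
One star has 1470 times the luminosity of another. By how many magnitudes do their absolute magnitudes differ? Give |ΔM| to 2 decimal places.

Pogson: ΔM = −2.5 log₁₀(ratio) = −2.5 log₁₀(1470) = −2.5 × 3.1673 = -7.918

|ΔM| ≈ 7.92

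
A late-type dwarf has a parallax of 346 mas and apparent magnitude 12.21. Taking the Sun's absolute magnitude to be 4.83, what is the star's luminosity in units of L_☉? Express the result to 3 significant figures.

d = 1/p = 1000/346 mas = 2.890 pc
M = m − 5 log₁₀ d + 5 = 12.21 − 5·0.4609 + 5 = 14.905
M − M_☉ = 14.905 − 4.83 = 10.075
L/L_☉ = 10^(−0.4 × 10.075) = 9.329×10^-5

L/L_☉ ≈ 9.33×10^-5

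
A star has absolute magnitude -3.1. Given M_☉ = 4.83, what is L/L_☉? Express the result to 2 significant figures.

L/L_☉ ≈ 1500

M − M_☉ = -3.1 − 4.83 = -7.930
L/L_☉ = 10^(−0.4 (M − M_☉)) = 10^3.172 = 1486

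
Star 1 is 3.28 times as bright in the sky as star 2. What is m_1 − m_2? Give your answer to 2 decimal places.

Pogson: Δm = −2.5 log₁₀(ratio) = −2.5 log₁₀(3.28) = −2.5 × 0.5159 = -1.290
Star 1 is brighter, so it has the smaller magnitude: the difference is negative.

m_1 − m_2 ≈ -1.29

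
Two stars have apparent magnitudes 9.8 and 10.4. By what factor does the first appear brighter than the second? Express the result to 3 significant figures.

1.74

Magnitude difference = -0.6
Flux ratio = 10^(−0.4 Δm) = 10^(−0.4 × -0.6) = 10^0.240 = 1.738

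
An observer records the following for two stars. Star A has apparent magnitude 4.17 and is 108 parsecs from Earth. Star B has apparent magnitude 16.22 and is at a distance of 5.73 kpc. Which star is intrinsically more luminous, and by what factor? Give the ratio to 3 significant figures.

Star A: M = m − 5 log₁₀ d + 5 = 4.17 − 5·2.0334 + 5 = -0.997
Star B: d = 5.73 kpc = 5730 pc
Star B: M = m − 5 log₁₀ d + 5 = 16.22 − 5·3.7582 + 5 = 2.429
ΔM = M_A − M_B = -0.997 − (2.429) = -3.426; smaller M is more luminous → Star A.
L ratio = 10^(0.4 |ΔM|) = 10^1.371 = 23.47

Star A is more luminous, by a factor of 23.5.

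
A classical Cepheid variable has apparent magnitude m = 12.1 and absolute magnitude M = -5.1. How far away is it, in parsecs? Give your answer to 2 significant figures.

d ≈ 28000 pc

μ = m − M = 17.200
m − M = 5 log₁₀ d − 5
log₁₀ d = (m − M)/5 + 1 = 4.4400
d = 10^4.4400 = 27540 pc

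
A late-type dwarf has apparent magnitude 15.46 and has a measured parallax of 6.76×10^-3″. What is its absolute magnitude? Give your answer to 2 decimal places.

M ≈ 9.61

d = 1/p = 1/6.76×10^-3″ = 147.9 pc
5 log₁₀(d/10 pc) = 5 log₁₀(147.9) − 5 = 5.850
M = m − 5 log₁₀(d/10) = 15.46 − 5.850 = 9.610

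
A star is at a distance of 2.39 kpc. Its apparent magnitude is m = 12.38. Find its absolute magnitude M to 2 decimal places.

M ≈ 0.49

d = 2.39 kpc = 2390 pc
5 log₁₀(d/10 pc) = 5 log₁₀(2390) − 5 = 11.892
M = m − 5 log₁₀(d/10) = 12.38 − 11.892 = 0.488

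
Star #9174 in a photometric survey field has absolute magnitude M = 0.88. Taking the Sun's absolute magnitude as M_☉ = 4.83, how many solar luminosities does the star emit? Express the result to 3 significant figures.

L/L_☉ ≈ 38.0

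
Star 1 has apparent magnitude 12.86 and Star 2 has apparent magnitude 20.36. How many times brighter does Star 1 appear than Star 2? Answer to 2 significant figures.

Magnitude difference = -7.50
Flux ratio = 10^(−0.4 Δm) = 10^(−0.4 × -7.50) = 10^3.000 = 1000

1000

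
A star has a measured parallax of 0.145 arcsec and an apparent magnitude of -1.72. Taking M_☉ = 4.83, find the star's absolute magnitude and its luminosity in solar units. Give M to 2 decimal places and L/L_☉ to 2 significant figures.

d = 1/p = 1/0.145″ = 6.897 pc
M = m − 5 log₁₀ d + 5 = -1.72 − 5·0.8386 + 5 = -0.913
M − M_☉ = -0.913 − 4.83 = -5.743
L/L_☉ = 10^(−0.4 × -5.743) = 198.3

M ≈ -0.91; L/L_☉ ≈ 200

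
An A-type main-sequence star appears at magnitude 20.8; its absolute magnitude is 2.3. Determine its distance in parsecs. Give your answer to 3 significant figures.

d ≈ 50100 pc

μ = m − M = 18.500
m − M = 5 log₁₀ d − 5
log₁₀ d = (m − M)/5 + 1 = 4.7000
d = 10^4.7000 = 50120 pc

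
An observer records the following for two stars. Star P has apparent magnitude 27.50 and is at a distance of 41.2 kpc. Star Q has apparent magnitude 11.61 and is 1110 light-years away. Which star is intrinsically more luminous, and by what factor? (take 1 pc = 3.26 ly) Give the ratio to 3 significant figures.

Star P: d = 41.2 kpc = 41200 pc
Star P: M = m − 5 log₁₀ d + 5 = 27.50 − 5·4.6149 + 5 = 9.426
Star Q: d = 1110 ly / 3.26 = 340.5 pc
Star Q: M = m − 5 log₁₀ d + 5 = 11.61 − 5·2.5321 + 5 = 3.949
ΔM = M_P − M_Q = 9.426 − (3.949) = 5.476; smaller M is more luminous → Star Q.
L ratio = 10^(0.4 |ΔM|) = 10^2.190 = 155.0

Star Q is more luminous, by a factor of 155.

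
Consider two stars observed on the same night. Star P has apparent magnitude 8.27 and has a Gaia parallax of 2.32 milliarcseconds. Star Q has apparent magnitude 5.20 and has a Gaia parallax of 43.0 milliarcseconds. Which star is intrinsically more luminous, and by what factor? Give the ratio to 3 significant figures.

Star P is more luminous, by a factor of 20.3.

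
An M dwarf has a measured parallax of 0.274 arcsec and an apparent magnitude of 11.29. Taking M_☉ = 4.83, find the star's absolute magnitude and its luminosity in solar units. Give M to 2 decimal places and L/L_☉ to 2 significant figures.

M ≈ 13.48; L/L_☉ ≈ 3.5×10^-4

d = 1/p = 1/0.274″ = 3.650 pc
M = m − 5 log₁₀ d + 5 = 11.29 − 5·0.5622 + 5 = 13.479
M − M_☉ = 13.479 − 4.83 = 8.649
L/L_☉ = 10^(−0.4 × 8.649) = 3.471×10^-4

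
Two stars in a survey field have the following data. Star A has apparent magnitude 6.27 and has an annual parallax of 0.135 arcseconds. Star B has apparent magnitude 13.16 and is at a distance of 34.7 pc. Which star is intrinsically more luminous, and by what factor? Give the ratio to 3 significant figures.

Star A is more luminous, by a factor of 26.0.

Star A: d = 1/p = 1/0.135″ = 7.407 pc
Star A: M = m − 5 log₁₀ d + 5 = 6.27 − 5·0.8697 + 5 = 6.922
Star B: M = m − 5 log₁₀ d + 5 = 13.16 − 5·1.5403 + 5 = 10.458
ΔM = M_A − M_B = 6.922 − (10.458) = -3.537; smaller M is more luminous → Star A.
L ratio = 10^(0.4 |ΔM|) = 10^1.415 = 25.98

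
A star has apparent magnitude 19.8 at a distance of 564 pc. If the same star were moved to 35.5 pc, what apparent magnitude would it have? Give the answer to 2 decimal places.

m ≈ 13.79

Flux ∝ 1/d², so Δm = 5 log₁₀(d₂/d₁) = 5 log₁₀(35.5/564) = -6.005
m₂ = m₁ + Δm = 19.8 + (-6.005) = 13.795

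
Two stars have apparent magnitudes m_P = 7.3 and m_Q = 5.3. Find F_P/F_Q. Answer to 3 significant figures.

Magnitude difference = 2.0
Flux ratio = 10^(−0.4 Δm) = 10^(−0.4 × 2.0) = 10^-0.800 = 0.1585

F_P/F_Q ≈ 0.158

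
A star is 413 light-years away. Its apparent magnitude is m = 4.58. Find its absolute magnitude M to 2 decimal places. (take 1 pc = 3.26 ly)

M ≈ -0.93

d = 413 ly / 3.26 = 126.7 pc
5 log₁₀(d/10 pc) = 5 log₁₀(126.7) − 5 = 5.514
M = m − 5 log₁₀(d/10) = 4.58 − 5.514 = -0.934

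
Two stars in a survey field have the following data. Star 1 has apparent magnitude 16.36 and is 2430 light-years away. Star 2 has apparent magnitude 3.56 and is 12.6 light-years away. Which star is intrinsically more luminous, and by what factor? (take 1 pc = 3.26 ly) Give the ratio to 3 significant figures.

Star 2 is more luminous, by a factor of 3.54.

Star 1: d = 2430 ly / 3.26 = 745.4 pc
Star 1: M = m − 5 log₁₀ d + 5 = 16.36 − 5·2.8724 + 5 = 6.998
Star 2: d = 12.6 ly / 3.26 = 3.865 pc
Star 2: M = m − 5 log₁₀ d + 5 = 3.56 − 5·0.5872 + 5 = 5.624
ΔM = M_1 − M_2 = 6.998 − (5.624) = 1.374; smaller M is more luminous → Star 2.
L ratio = 10^(0.4 |ΔM|) = 10^0.550 = 3.544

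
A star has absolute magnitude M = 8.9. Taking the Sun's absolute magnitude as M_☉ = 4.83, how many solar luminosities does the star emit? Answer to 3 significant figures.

M − M_☉ = 8.9 − 4.83 = 4.070
L/L_☉ = 10^(−0.4 (M − M_☉)) = 10^-1.628 = 0.02355

L/L_☉ ≈ 0.0236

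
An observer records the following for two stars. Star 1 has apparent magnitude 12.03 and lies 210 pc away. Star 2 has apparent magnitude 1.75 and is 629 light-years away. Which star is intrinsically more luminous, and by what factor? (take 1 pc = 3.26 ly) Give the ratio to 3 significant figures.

Star 2 is more luminous, by a factor of 10900.

Star 1: M = m − 5 log₁₀ d + 5 = 12.03 − 5·2.3222 + 5 = 5.419
Star 2: d = 629 ly / 3.26 = 192.9 pc
Star 2: M = m − 5 log₁₀ d + 5 = 1.75 − 5·2.2854 + 5 = -4.677
ΔM = M_1 − M_2 = 5.419 − (-4.677) = 10.096; smaller M is more luminous → Star 2.
L ratio = 10^(0.4 |ΔM|) = 10^4.038 = 10930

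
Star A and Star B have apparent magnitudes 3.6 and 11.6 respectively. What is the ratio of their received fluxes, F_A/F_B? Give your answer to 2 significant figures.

F_A/F_B ≈ 1600

Magnitude difference = -8.0
Flux ratio = 10^(−0.4 Δm) = 10^(−0.4 × -8.0) = 10^3.200 = 1585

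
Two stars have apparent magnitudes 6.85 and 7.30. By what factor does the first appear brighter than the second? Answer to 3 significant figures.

Δm = 6.85 − (7.30) = -0.45
Flux ratio = 10^(−0.4 Δm) = 10^(−0.4 × -0.45) = 10^0.180 = 1.514

1.51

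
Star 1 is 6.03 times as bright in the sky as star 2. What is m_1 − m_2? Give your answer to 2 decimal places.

Pogson: Δm = −2.5 log₁₀(ratio) = −2.5 log₁₀(6.03) = −2.5 × 0.7803 = -1.951
Star 1 is brighter, so it has the smaller magnitude: the difference is negative.

m_1 − m_2 ≈ -1.95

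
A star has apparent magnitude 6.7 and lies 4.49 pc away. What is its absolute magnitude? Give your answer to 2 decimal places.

5 log₁₀(d/10 pc) = 5 log₁₀(4.490) − 5 = -1.739
M = m − 5 log₁₀(d/10) = 6.7 + 1.739 = 8.439

M ≈ 8.44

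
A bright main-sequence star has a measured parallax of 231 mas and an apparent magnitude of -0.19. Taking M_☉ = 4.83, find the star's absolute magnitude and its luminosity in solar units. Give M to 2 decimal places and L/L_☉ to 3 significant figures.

M ≈ 1.63; L/L_☉ ≈ 19.1

d = 1/p = 1000/231 mas = 4.329 pc
M = m − 5 log₁₀ d + 5 = -0.19 − 5·0.6364 + 5 = 1.628
M − M_☉ = 1.628 − 4.83 = -3.202
L/L_☉ = 10^(−0.4 × -3.202) = 19.09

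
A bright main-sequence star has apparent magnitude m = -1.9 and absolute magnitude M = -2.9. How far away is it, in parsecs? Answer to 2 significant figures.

μ = m − M = 1.000
m − M = 5 log₁₀ d − 5
log₁₀ d = (m − M)/5 + 1 = 1.2000
d = 10^1.2000 = 15.85 pc

d ≈ 16 pc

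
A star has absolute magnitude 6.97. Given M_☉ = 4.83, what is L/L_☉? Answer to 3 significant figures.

L/L_☉ ≈ 0.139

M − M_☉ = 6.97 − 4.83 = 2.140
L/L_☉ = 10^(−0.4 (M − M_☉)) = 10^-0.856 = 0.1393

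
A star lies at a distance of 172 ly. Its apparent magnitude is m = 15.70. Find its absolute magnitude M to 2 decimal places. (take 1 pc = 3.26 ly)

M ≈ 12.09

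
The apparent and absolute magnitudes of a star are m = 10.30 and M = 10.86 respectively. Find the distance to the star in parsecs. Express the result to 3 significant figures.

μ = m − M = -0.560
m − M = 5 log₁₀ d − 5
log₁₀ d = (m − M)/5 + 1 = 0.8880
d = 10^0.8880 = 7.727 pc

d ≈ 7.73 pc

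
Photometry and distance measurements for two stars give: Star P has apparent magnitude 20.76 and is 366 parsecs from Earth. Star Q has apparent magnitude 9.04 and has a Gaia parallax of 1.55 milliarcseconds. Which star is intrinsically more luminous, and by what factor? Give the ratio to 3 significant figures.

Star Q is more luminous, by a factor of 151000.

Star P: M = m − 5 log₁₀ d + 5 = 20.76 − 5·2.5635 + 5 = 12.943
Star Q: p = 1.55 mas = 1.55×10^-3″ → d = 1/p = 645.2 pc
Star Q: M = m − 5 log₁₀ d + 5 = 9.04 − 5·2.8097 + 5 = -0.008
ΔM = M_P − M_Q = 12.943 − (-0.008) = 12.951; smaller M is more luminous → Star Q.
L ratio = 10^(0.4 |ΔM|) = 10^5.180 = 151500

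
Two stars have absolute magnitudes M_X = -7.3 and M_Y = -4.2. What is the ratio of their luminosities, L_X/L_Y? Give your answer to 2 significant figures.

L_X/L_Y ≈ 17

ΔM = M_X − M_Y = -3.1
L_X/L_Y = 10^(−0.4 ΔM) = 10^1.240 = 17.38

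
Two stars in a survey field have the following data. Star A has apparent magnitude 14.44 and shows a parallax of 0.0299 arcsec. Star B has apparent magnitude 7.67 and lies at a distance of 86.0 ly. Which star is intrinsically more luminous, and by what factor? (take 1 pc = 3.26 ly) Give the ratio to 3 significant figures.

Star B is more luminous, by a factor of 318.

Star A: d = 1/p = 1/0.0299″ = 33.44 pc
Star A: M = m − 5 log₁₀ d + 5 = 14.44 − 5·1.5243 + 5 = 11.818
Star B: d = 86.0 ly / 3.26 = 26.38 pc
Star B: M = m − 5 log₁₀ d + 5 = 7.67 − 5·1.4213 + 5 = 5.564
ΔM = M_A − M_B = 11.818 − (5.564) = 6.255; smaller M is more luminous → Star B.
L ratio = 10^(0.4 |ΔM|) = 10^2.502 = 317.6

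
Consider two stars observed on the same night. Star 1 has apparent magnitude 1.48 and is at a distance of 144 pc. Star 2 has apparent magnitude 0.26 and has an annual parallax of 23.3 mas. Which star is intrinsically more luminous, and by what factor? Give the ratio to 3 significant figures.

Star 1 is more luminous, by a factor of 3.66.

Star 1: M = m − 5 log₁₀ d + 5 = 1.48 − 5·2.1584 + 5 = -4.312
Star 2: p = 23.3 mas = 0.0233″ → d = 1/p = 42.92 pc
Star 2: M = m − 5 log₁₀ d + 5 = 0.26 − 5·1.6326 + 5 = -2.903
ΔM = M_1 − M_2 = -4.312 − (-2.903) = -1.409; smaller M is more luminous → Star 1.
L ratio = 10^(0.4 |ΔM|) = 10^0.563 = 3.660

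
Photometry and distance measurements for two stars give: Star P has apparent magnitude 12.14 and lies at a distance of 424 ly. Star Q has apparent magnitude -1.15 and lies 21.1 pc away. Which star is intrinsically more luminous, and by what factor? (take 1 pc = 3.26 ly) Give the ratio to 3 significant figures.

Star Q is more luminous, by a factor of 5450.

Star P: d = 424 ly / 3.26 = 130.1 pc
Star P: M = m − 5 log₁₀ d + 5 = 12.14 − 5·2.1141 + 5 = 6.569
Star Q: M = m − 5 log₁₀ d + 5 = -1.15 − 5·1.3243 + 5 = -2.771
ΔM = M_P − M_Q = 6.569 − (-2.771) = 9.341; smaller M is more luminous → Star Q.
L ratio = 10^(0.4 |ΔM|) = 10^3.736 = 5448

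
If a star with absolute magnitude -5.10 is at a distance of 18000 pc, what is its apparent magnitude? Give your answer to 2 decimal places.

m ≈ 11.18

m = M + 5 log₁₀ d − 5 = -5.10 + 5·4.2553 − 5 = 11.176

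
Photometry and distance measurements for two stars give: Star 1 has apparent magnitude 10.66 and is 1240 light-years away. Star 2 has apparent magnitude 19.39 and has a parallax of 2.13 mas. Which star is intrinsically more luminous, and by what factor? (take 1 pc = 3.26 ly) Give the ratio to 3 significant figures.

Star 1: d = 1240 ly / 3.26 = 380.4 pc
Star 1: M = m − 5 log₁₀ d + 5 = 10.66 − 5·2.5802 + 5 = 2.759
Star 2: p = 2.13 mas = 2.13×10^-3″ → d = 1/p = 469.5 pc
Star 2: M = m − 5 log₁₀ d + 5 = 19.39 − 5·2.6716 + 5 = 11.032
ΔM = M_1 − M_2 = 2.759 − (11.032) = -8.273; smaller M is more luminous → Star 1.
L ratio = 10^(0.4 |ΔM|) = 10^3.309 = 2038

Star 1 is more luminous, by a factor of 2040.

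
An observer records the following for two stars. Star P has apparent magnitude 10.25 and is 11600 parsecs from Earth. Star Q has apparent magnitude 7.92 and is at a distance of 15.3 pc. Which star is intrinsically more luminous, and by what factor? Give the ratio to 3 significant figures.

Star P is more luminous, by a factor of 67200.

Star P: M = m − 5 log₁₀ d + 5 = 10.25 − 5·4.0645 + 5 = -5.072
Star Q: M = m − 5 log₁₀ d + 5 = 7.92 − 5·1.1847 + 5 = 6.997
ΔM = M_P − M_Q = -5.072 − (6.997) = -12.069; smaller M is more luminous → Star P.
L ratio = 10^(0.4 |ΔM|) = 10^4.828 = 67230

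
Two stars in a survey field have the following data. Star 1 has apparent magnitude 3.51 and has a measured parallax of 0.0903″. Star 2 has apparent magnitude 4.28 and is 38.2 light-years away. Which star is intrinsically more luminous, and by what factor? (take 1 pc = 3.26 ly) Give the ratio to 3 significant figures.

Star 1: d = 1/p = 1/0.0903″ = 11.07 pc
Star 1: M = m − 5 log₁₀ d + 5 = 3.51 − 5·1.0443 + 5 = 3.288
Star 2: d = 38.2 ly / 3.26 = 11.72 pc
Star 2: M = m − 5 log₁₀ d + 5 = 4.28 − 5·1.0688 + 5 = 3.936
ΔM = M_1 − M_2 = 3.288 − (3.936) = -0.647; smaller M is more luminous → Star 1.
L ratio = 10^(0.4 |ΔM|) = 10^0.259 = 1.815

Star 1 is more luminous, by a factor of 1.82.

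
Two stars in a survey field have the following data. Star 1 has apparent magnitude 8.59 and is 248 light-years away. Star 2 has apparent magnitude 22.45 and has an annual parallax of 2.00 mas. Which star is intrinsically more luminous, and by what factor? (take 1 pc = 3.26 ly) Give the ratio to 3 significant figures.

Star 1: d = 248 ly / 3.26 = 76.07 pc
Star 1: M = m − 5 log₁₀ d + 5 = 8.59 − 5·1.8812 + 5 = 4.184
Star 2: p = 2.00 mas = 2.00×10^-3″ → d = 1/p = 500.0 pc
Star 2: M = m − 5 log₁₀ d + 5 = 22.45 − 5·2.6990 + 5 = 13.955
ΔM = M_1 − M_2 = 4.184 − (13.955) = -9.771; smaller M is more luminous → Star 1.
L ratio = 10^(0.4 |ΔM|) = 10^3.909 = 8101

Star 1 is more luminous, by a factor of 8100.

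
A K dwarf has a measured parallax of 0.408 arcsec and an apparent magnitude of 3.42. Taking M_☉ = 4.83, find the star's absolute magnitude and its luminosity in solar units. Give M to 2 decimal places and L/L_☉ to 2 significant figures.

d = 1/p = 1/0.408″ = 2.451 pc
M = m − 5 log₁₀ d + 5 = 3.42 − 5·0.3893 + 5 = 6.473
M − M_☉ = 6.473 − 4.83 = 1.643
L/L_☉ = 10^(−0.4 × 1.643) = 0.2201

M ≈ 6.47; L/L_☉ ≈ 0.22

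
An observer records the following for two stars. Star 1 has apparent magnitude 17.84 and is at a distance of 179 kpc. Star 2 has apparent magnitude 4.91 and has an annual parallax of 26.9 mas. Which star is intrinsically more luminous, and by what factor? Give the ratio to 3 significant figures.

Star 1 is more luminous, by a factor of 156.

Star 1: d = 179 kpc = 179000 pc
Star 1: M = m − 5 log₁₀ d + 5 = 17.84 − 5·5.2529 + 5 = -3.424
Star 2: p = 26.9 mas = 0.0269″ → d = 1/p = 37.17 pc
Star 2: M = m − 5 log₁₀ d + 5 = 4.91 − 5·1.5702 + 5 = 2.059
ΔM = M_1 − M_2 = -3.424 − (2.059) = -5.483; smaller M is more luminous → Star 1.
L ratio = 10^(0.4 |ΔM|) = 10^2.193 = 156.0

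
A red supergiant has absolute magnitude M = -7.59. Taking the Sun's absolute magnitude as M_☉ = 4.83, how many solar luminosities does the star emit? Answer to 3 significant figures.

L/L_☉ ≈ 92900

M − M_☉ = -7.59 − 4.83 = -12.420
L/L_☉ = 10^(−0.4 (M − M_☉)) = 10^4.968 = 92900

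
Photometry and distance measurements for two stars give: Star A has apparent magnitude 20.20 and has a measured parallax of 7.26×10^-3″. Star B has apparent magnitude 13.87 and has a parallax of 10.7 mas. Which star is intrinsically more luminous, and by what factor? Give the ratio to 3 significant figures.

Star B is more luminous, by a factor of 157.

Star A: d = 1/p = 1/7.26×10^-3″ = 137.7 pc
Star A: M = m − 5 log₁₀ d + 5 = 20.20 − 5·2.1391 + 5 = 14.505
Star B: p = 10.7 mas = 0.0107″ → d = 1/p = 93.46 pc
Star B: M = m − 5 log₁₀ d + 5 = 13.87 − 5·1.9706 + 5 = 9.017
ΔM = M_A − M_B = 14.505 − (9.017) = 5.488; smaller M is more luminous → Star B.
L ratio = 10^(0.4 |ΔM|) = 10^2.195 = 156.7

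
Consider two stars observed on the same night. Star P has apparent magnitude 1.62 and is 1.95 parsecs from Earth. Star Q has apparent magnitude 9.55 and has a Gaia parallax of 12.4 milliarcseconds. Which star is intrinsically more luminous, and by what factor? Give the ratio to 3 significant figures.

Star P: M = m − 5 log₁₀ d + 5 = 1.62 − 5·0.2900 + 5 = 5.170
Star Q: p = 12.4 mas = 0.0124″ → d = 1/p = 80.65 pc
Star Q: M = m − 5 log₁₀ d + 5 = 9.55 − 5·1.9066 + 5 = 5.017
ΔM = M_P − M_Q = 5.170 − (5.017) = 0.153; smaller M is more luminous → Star Q.
L ratio = 10^(0.4 |ΔM|) = 10^0.061 = 1.151

Star Q is more luminous, by a factor of 1.15.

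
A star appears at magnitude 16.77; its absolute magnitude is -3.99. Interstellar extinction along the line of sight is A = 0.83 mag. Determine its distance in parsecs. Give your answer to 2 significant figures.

m − M = 5 log₁₀(d/10 pc) + A  ⇒  16.77 − (-3.99) − 0.83 = 5 log₁₀(d/10)
19.930 = 5 log₁₀(d/10)
log₁₀ d = (m − M − A)/5 + 1 = 4.9860
d = 10^4.9860 = 96830 pc

d ≈ 97000 pc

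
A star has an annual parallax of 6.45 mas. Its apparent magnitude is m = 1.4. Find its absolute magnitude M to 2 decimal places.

M ≈ -4.55

p = 6.45 mas = 6.45×10^-3″ → d = 1/p = 155.0 pc
5 log₁₀(d/10 pc) = 5 log₁₀(155.0) − 5 = 5.952
M = m − 5 log₁₀(d/10) = 1.4 − 5.952 = -4.552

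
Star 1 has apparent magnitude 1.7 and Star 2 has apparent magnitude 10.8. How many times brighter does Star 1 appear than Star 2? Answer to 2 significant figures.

Δm = 1.7 − (10.8) = -9.1
Flux ratio = 10^(−0.4 Δm) = 10^(−0.4 × -9.1) = 10^3.640 = 4365

4400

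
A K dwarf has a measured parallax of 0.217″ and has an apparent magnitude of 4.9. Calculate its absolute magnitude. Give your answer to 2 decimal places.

d = 1/p = 1/0.217″ = 4.608 pc
5 log₁₀(d/10 pc) = 5 log₁₀(4.608) − 5 = -1.682
M = m − 5 log₁₀(d/10) = 4.9 + 1.682 = 6.582

M ≈ 6.58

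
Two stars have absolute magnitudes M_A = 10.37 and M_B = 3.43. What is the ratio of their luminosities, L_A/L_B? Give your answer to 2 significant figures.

L_A/L_B ≈ 1.7×10^-3

ΔM = M_A − M_B = 6.94
L_A/L_B = 10^(−0.4 ΔM) = 10^-2.776 = 1.675×10^-3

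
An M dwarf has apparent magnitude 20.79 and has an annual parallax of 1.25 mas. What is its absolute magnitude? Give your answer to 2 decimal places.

M ≈ 11.27

p = 1.25 mas = 1.25×10^-3″ → d = 1/p = 800.0 pc
5 log₁₀(d/10 pc) = 5 log₁₀(800.0) − 5 = 9.515
M = m − 5 log₁₀(d/10) = 20.79 − 9.515 = 11.275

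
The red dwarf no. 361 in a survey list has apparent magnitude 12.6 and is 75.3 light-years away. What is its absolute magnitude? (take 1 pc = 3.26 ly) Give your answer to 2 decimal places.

M ≈ 10.78

d = 75.3 ly / 3.26 = 23.10 pc
5 log₁₀(d/10 pc) = 5 log₁₀(23.10) − 5 = 1.818
M = m − 5 log₁₀(d/10) = 12.6 − 1.818 = 10.782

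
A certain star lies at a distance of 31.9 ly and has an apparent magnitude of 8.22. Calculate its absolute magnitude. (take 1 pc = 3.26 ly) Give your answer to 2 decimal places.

d = 31.9 ly / 3.26 = 9.785 pc
5 log₁₀(d/10 pc) = 5 log₁₀(9.785) − 5 = -0.047
M = m − 5 log₁₀(d/10) = 8.22 + 0.047 = 8.267

M ≈ 8.27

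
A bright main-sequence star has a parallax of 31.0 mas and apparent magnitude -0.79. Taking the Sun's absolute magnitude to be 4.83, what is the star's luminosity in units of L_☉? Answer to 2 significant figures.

d = 1/p = 1000/31.0 mas = 32.26 pc
M = m − 5 log₁₀ d + 5 = -0.79 − 5·1.5086 + 5 = -3.333
M − M_☉ = -3.333 − 4.83 = -8.163
L/L_☉ = 10^(−0.4 × -8.163) = 1842

L/L_☉ ≈ 1800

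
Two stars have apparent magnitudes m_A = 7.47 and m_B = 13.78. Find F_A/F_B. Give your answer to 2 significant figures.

F_A/F_B ≈ 330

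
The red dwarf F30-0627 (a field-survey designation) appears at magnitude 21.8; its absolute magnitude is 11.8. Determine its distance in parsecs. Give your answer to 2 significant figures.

d ≈ 1000 pc

μ = m − M = 10.000
m − M = 5 log₁₀ d − 5
log₁₀ d = (m − M)/5 + 1 = 3.0000
d = 10^3.0000 = 1000 pc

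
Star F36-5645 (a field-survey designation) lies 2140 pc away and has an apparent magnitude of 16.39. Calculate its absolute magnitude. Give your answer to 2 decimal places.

5 log₁₀(d/10 pc) = 5 log₁₀(2140) − 5 = 11.652
M = m − 5 log₁₀(d/10) = 16.39 − 11.652 = 4.738

M ≈ 4.74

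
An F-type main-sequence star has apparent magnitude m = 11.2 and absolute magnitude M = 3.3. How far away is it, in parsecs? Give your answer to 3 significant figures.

μ = m − M = 7.900
m − M = 5 log₁₀ d − 5
log₁₀ d = (m − M)/5 + 1 = 2.5800
d = 10^2.5800 = 380.2 pc

d ≈ 380 pc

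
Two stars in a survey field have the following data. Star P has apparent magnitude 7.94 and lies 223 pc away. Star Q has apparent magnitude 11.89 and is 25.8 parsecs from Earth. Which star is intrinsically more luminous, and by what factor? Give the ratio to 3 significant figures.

Star P: M = m − 5 log₁₀ d + 5 = 7.94 − 5·2.3483 + 5 = 1.198
Star Q: M = m − 5 log₁₀ d + 5 = 11.89 − 5·1.4116 + 5 = 9.832
ΔM = M_P − M_Q = 1.198 − (9.832) = -8.633; smaller M is more luminous → Star P.
L ratio = 10^(0.4 |ΔM|) = 10^3.453 = 2840

Star P is more luminous, by a factor of 2840.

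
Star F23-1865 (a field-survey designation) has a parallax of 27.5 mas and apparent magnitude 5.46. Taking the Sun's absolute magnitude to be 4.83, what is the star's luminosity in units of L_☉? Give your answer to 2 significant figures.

L/L_☉ ≈ 7.4

d = 1/p = 1000/27.5 mas = 36.36 pc
M = m − 5 log₁₀ d + 5 = 5.46 − 5·1.5607 + 5 = 2.657
M − M_☉ = 2.657 − 4.83 = -2.173
L/L_☉ = 10^(−0.4 × -2.173) = 7.402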